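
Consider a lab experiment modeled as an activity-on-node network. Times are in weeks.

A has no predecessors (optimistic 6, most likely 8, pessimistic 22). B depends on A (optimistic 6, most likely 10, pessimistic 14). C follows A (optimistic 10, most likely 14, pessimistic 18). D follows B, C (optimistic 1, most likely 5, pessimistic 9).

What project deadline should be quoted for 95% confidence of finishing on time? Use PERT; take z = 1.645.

te_A = (6 + 4·8 + 22)/6 = 60/6 = 10; σ²_A = ((22−6)/6)² = 7.111
te_B = (6 + 4·10 + 14)/6 = 60/6 = 10; σ²_B = ((14−6)/6)² = 1.778
te_C = (10 + 4·14 + 18)/6 = 84/6 = 14; σ²_C = ((18−10)/6)² = 1.778
te_D = (1 + 4·5 + 9)/6 = 30/6 = 5; σ²_D = ((9−1)/6)² = 1.778

Forward pass:
ES_A = 0; EF_A = 10
ES_B = 10; EF_B = 10+10 = 20
ES_C = 10; EF_C = 10+14 = 24
ES_D = max(EF_B=20, EF_C=24) = 24; EF_D = 24+5 = 29
Expected project duration μ = 29 weeks. Critical path: A → C → D.

Variance along critical path = 7.111 + 1.778 + 1.778 = 10.667; σ = 3.266 weeks.
D = μ + z·σ = 29 + 1.645·3.266 = 34.4 weeks

34.4 weeks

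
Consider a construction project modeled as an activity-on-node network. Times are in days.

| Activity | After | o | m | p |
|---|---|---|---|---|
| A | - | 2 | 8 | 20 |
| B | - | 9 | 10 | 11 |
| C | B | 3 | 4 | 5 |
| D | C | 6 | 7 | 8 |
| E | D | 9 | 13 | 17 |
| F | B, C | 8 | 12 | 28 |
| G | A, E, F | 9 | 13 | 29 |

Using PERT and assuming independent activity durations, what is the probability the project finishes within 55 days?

0.951

te_A = (2 + 4·8 + 20)/6 = 54/6 = 9; σ²_A = ((20−2)/6)² = 9.000
te_B = (9 + 4·10 + 11)/6 = 60/6 = 10; σ²_B = ((11−9)/6)² = 0.111
te_C = (3 + 4·4 + 5)/6 = 24/6 = 4; σ²_C = ((5−3)/6)² = 0.111
te_D = (6 + 4·7 + 8)/6 = 42/6 = 7; σ²_D = ((8−6)/6)² = 0.111
te_E = (9 + 4·13 + 17)/6 = 78/6 = 13; σ²_E = ((17−9)/6)² = 1.778
te_F = (8 + 4·12 + 28)/6 = 84/6 = 14; σ²_F = ((28−8)/6)² = 11.111
te_G = (9 + 4·13 + 29)/6 = 90/6 = 15; σ²_G = ((29−9)/6)² = 11.111

Forward pass:
ES_A = 0; EF_A = 9
ES_B = 0; EF_B = 10
ES_C = 10; EF_C = 10+4 = 14
ES_D = 14; EF_D = 14+7 = 21
ES_E = 21; EF_E = 21+13 = 34
ES_F = max(EF_B=10, EF_C=14) = 14; EF_F = 14+14 = 28
ES_G = max(EF_A=9, EF_E=34, EF_F=28) = 34; EF_G = 34+15 = 49
Expected project duration μ = 49 days. Critical path: B → C → D → E → G.

Variance along critical path = 0.111 + 0.111 + 0.111 + 1.778 + 11.111 = 13.222; σ = √13.222 = 3.636 days.
Z = (55 − 49) / 3.636 = 1.650
P(T ≤ 55) = Φ(1.650) ≈ 0.951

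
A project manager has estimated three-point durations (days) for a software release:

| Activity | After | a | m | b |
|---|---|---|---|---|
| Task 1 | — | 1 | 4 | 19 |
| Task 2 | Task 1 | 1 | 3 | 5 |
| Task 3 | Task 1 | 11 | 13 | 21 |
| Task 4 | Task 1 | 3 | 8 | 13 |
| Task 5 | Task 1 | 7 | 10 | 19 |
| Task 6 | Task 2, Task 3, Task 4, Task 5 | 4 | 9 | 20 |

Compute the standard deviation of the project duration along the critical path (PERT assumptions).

4.35 days

te_Task 1 = (1 + 4·4 + 19)/6 = 36/6 = 6; σ²_Task 1 = ((19−1)/6)² = 9.000
te_Task 2 = (1 + 4·3 + 5)/6 = 18/6 = 3; σ²_Task 2 = ((5−1)/6)² = 0.444
te_Task 3 = (11 + 4·13 + 21)/6 = 84/6 = 14; σ²_Task 3 = ((21−11)/6)² = 2.778
te_Task 4 = (3 + 4·8 + 13)/6 = 48/6 = 8; σ²_Task 4 = ((13−3)/6)² = 2.778
te_Task 5 = (7 + 4·10 + 19)/6 = 66/6 = 11; σ²_Task 5 = ((19−7)/6)² = 4.000
te_Task 6 = (4 + 4·9 + 20)/6 = 60/6 = 10; σ²_Task 6 = ((20−4)/6)² = 7.111

Forward pass:
ES_Task 1 = 0; EF_Task 1 = 6
ES_Task 2 = 6; EF_Task 2 = 6+3 = 9
ES_Task 3 = 6; EF_Task 3 = 6+14 = 20
ES_Task 4 = 6; EF_Task 4 = 6+8 = 14
ES_Task 5 = 6; EF_Task 5 = 6+11 = 17
ES_Task 6 = max(EF_Task 2=9, EF_Task 3=20, EF_Task 4=14, EF_Task 5=17) = 20; EF_Task 6 = 20+10 = 30
Expected project duration μ = 30 days. Critical path: Task 1 → Task 3 → Task 6.

Variance along critical path = 9.000 + 2.778 + 7.111 = 18.889
σ = √18.889 = 4.346 days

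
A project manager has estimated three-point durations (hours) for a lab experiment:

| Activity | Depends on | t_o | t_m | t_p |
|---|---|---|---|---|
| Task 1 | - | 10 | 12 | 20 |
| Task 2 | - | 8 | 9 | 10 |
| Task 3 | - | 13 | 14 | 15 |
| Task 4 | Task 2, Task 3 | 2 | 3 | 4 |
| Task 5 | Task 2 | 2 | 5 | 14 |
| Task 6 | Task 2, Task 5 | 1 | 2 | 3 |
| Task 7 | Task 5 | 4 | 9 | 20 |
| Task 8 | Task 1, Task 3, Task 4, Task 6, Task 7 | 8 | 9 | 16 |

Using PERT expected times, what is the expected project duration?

te_Task 1 = (10 + 4·12 + 20)/6 = 78/6 = 13
te_Task 2 = (8 + 4·9 + 10)/6 = 54/6 = 9
te_Task 3 = (13 + 4·14 + 15)/6 = 84/6 = 14
te_Task 4 = (2 + 4·3 + 4)/6 = 18/6 = 3
te_Task 5 = (2 + 4·5 + 14)/6 = 36/6 = 6
te_Task 6 = (1 + 4·2 + 3)/6 = 12/6 = 2
te_Task 7 = (4 + 4·9 + 20)/6 = 60/6 = 10
te_Task 8 = (8 + 4·9 + 16)/6 = 60/6 = 10

Forward pass:
ES_Task 1 = 0; EF_Task 1 = 13
ES_Task 2 = 0; EF_Task 2 = 9
ES_Task 3 = 0; EF_Task 3 = 14
ES_Task 4 = max(EF_Task 2=9, EF_Task 3=14) = 14; EF_Task 4 = 14+3 = 17
ES_Task 5 = 9; EF_Task 5 = 9+6 = 15
ES_Task 6 = max(EF_Task 2=9, EF_Task 5=15) = 15; EF_Task 6 = 15+2 = 17
ES_Task 7 = 15; EF_Task 7 = 15+10 = 25
ES_Task 8 = max(EF_Task 1=13, EF_Task 3=14, EF_Task 4=17, EF_Task 6=17, EF_Task 7=25) = 25; EF_Task 8 = 25+10 = 35
Expected project duration μ = 35 hours. Critical path: Task 2 → Task 5 → Task 7 → Task 8.

35 hours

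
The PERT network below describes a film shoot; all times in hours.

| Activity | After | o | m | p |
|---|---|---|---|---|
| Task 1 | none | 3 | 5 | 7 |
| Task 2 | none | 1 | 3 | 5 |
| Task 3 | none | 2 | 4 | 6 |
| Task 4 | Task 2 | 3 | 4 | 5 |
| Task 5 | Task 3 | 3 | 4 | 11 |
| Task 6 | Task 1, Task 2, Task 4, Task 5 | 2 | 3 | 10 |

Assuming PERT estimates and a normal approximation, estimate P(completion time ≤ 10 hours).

te_Task 1 = (3 + 4·5 + 7)/6 = 30/6 = 5; σ²_Task 1 = ((7−3)/6)² = 0.444
te_Task 2 = (1 + 4·3 + 5)/6 = 18/6 = 3; σ²_Task 2 = ((5−1)/6)² = 0.444
te_Task 3 = (2 + 4·4 + 6)/6 = 24/6 = 4; σ²_Task 3 = ((6−2)/6)² = 0.444
te_Task 4 = (3 + 4·4 + 5)/6 = 24/6 = 4; σ²_Task 4 = ((5−3)/6)² = 0.111
te_Task 5 = (3 + 4·4 + 11)/6 = 30/6 = 5; σ²_Task 5 = ((11−3)/6)² = 1.778
te_Task 6 = (2 + 4·3 + 10)/6 = 24/6 = 4; σ²_Task 6 = ((10−2)/6)² = 1.778

Forward pass:
ES_Task 1 = 0; EF_Task 1 = 5
ES_Task 2 = 0; EF_Task 2 = 3
ES_Task 3 = 0; EF_Task 3 = 4
ES_Task 4 = 3; EF_Task 4 = 3+4 = 7
ES_Task 5 = 4; EF_Task 5 = 4+5 = 9
ES_Task 6 = max(EF_Task 1=5, EF_Task 2=3, EF_Task 4=7, EF_Task 5=9) = 9; EF_Task 6 = 9+4 = 13
Expected project duration μ = 13 hours. Critical path: Task 3 → Task 5 → Task 6.

Variance along critical path = 0.444 + 1.778 + 1.778 = 4.000; σ = √4.000 = 2.000 hours.
Z = (10 − 13) / 2.000 = -1.500
P(T ≤ 10) = Φ(-1.500) ≈ 0.067

0.067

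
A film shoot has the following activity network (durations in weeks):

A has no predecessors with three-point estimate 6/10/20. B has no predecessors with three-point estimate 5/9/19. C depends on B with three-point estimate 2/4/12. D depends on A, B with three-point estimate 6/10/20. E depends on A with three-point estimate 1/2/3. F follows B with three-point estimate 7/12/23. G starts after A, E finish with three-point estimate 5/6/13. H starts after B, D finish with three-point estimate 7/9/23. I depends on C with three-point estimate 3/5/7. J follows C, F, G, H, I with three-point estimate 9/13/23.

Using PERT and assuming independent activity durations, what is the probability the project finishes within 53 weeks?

te_A = (6 + 4·10 + 20)/6 = 66/6 = 11; σ²_A = ((20−6)/6)² = 5.444
te_B = (5 + 4·9 + 19)/6 = 60/6 = 10; σ²_B = ((19−5)/6)² = 5.444
te_C = (2 + 4·4 + 12)/6 = 30/6 = 5; σ²_C = ((12−2)/6)² = 2.778
te_D = (6 + 4·10 + 20)/6 = 66/6 = 11; σ²_D = ((20−6)/6)² = 5.444
te_E = (1 + 4·2 + 3)/6 = 12/6 = 2; σ²_E = ((3−1)/6)² = 0.111
te_F = (7 + 4·12 + 23)/6 = 78/6 = 13; σ²_F = ((23−7)/6)² = 7.111
te_G = (5 + 4·6 + 13)/6 = 42/6 = 7; σ²_G = ((13−5)/6)² = 1.778
te_H = (7 + 4·9 + 23)/6 = 66/6 = 11; σ²_H = ((23−7)/6)² = 7.111
te_I = (3 + 4·5 + 7)/6 = 30/6 = 5; σ²_I = ((7−3)/6)² = 0.444
te_J = (9 + 4·13 + 23)/6 = 84/6 = 14; σ²_J = ((23−9)/6)² = 5.444

Forward pass:
ES_A = 0; EF_A = 11
ES_B = 0; EF_B = 10
ES_C = 10; EF_C = 10+5 = 15
ES_D = max(EF_A=11, EF_B=10) = 11; EF_D = 11+11 = 22
ES_E = 11; EF_E = 11+2 = 13
ES_F = 10; EF_F = 10+13 = 23
ES_G = max(EF_A=11, EF_E=13) = 13; EF_G = 13+7 = 20
ES_H = max(EF_B=10, EF_D=22) = 22; EF_H = 22+11 = 33
ES_I = 15; EF_I = 15+5 = 20
ES_J = max(EF_C=15, EF_F=23, EF_G=20, EF_H=33, EF_I=20) = 33; EF_J = 33+14 = 47
Expected project duration μ = 47 weeks. Critical path: A → D → H → J.

Variance along critical path = 5.444 + 5.444 + 7.111 + 5.444 = 23.444; σ = √23.444 = 4.842 weeks.
Z = (53 − 47) / 4.842 = 1.239
P(T ≤ 53) = Φ(1.239) ≈ 0.892

0.892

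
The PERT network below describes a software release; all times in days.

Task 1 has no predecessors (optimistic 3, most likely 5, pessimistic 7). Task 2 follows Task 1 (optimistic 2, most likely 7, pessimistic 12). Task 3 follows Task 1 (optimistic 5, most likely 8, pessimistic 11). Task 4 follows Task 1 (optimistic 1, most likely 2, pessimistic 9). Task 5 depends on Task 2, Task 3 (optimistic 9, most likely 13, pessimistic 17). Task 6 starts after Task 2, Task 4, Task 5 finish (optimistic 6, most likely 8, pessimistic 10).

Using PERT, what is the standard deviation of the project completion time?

1.91 days

te_Task 1 = (3 + 4·5 + 7)/6 = 30/6 = 5; σ²_Task 1 = ((7−3)/6)² = 0.444
te_Task 2 = (2 + 4·7 + 12)/6 = 42/6 = 7; σ²_Task 2 = ((12−2)/6)² = 2.778
te_Task 3 = (5 + 4·8 + 11)/6 = 48/6 = 8; σ²_Task 3 = ((11−5)/6)² = 1.000
te_Task 4 = (1 + 4·2 + 9)/6 = 18/6 = 3; σ²_Task 4 = ((9−1)/6)² = 1.778
te_Task 5 = (9 + 4·13 + 17)/6 = 78/6 = 13; σ²_Task 5 = ((17−9)/6)² = 1.778
te_Task 6 = (6 + 4·8 + 10)/6 = 48/6 = 8; σ²_Task 6 = ((10−6)/6)² = 0.444

Forward pass:
ES_Task 1 = 0; EF_Task 1 = 5
ES_Task 2 = 5; EF_Task 2 = 5+7 = 12
ES_Task 3 = 5; EF_Task 3 = 5+8 = 13
ES_Task 4 = 5; EF_Task 4 = 5+3 = 8
ES_Task 5 = max(EF_Task 2=12, EF_Task 3=13) = 13; EF_Task 5 = 13+13 = 26
ES_Task 6 = max(EF_Task 2=12, EF_Task 4=8, EF_Task 5=26) = 26; EF_Task 6 = 26+8 = 34
Expected project duration μ = 34 days. Critical path: Task 1 → Task 3 → Task 5 → Task 6.

Variance along critical path = 0.444 + 1.000 + 1.778 + 0.444 = 3.667
σ = √3.667 = 1.915 days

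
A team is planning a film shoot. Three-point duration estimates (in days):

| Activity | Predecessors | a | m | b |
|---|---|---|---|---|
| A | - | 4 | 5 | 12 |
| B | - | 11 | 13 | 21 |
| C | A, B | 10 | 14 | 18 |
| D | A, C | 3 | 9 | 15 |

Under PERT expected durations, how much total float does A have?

te_A = (4 + 4·5 + 12)/6 = 36/6 = 6
te_B = (11 + 4·13 + 21)/6 = 84/6 = 14
te_C = (10 + 4·14 + 18)/6 = 84/6 = 14
te_D = (3 + 4·9 + 15)/6 = 54/6 = 9

Forward pass:
ES_A = 0; EF_A = 6
ES_B = 0; EF_B = 14
ES_C = max(EF_A=6, EF_B=14) = 14; EF_C = 14+14 = 28
ES_D = max(EF_A=6, EF_C=28) = 28; EF_D = 28+9 = 37
Expected project duration μ = 37 days. Critical path: B → C → D.

Backward pass:
LF_D = 37; LS_D = 37−9 = 28
LF_C = LS_D = 28; LS_C = 28−14 = 14
LF_B = LS_C = 14; LS_B = 14−14 = 0
LF_A = min(LS_C=14, LS_D=28) = 14; LS_A = 14−6 = 8
Slack_A = LS_A − ES_A = 8 − 0 = 8

8 days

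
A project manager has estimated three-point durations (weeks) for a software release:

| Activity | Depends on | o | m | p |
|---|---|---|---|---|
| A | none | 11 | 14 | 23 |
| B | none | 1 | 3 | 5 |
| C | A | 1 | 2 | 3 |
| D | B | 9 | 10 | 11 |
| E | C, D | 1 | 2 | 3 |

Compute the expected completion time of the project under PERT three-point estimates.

te_A = (11 + 4·14 + 23)/6 = 90/6 = 15
te_B = (1 + 4·3 + 5)/6 = 18/6 = 3
te_C = (1 + 4·2 + 3)/6 = 12/6 = 2
te_D = (9 + 4·10 + 11)/6 = 60/6 = 10
te_E = (1 + 4·2 + 3)/6 = 12/6 = 2

Forward pass:
ES_A = 0; EF_A = 15
ES_B = 0; EF_B = 3
ES_C = 15; EF_C = 15+2 = 17
ES_D = 3; EF_D = 3+10 = 13
ES_E = max(EF_C=17, EF_D=13) = 17; EF_E = 17+2 = 19
Expected project duration μ = 19 weeks. Critical path: A → C → E.

19 weeks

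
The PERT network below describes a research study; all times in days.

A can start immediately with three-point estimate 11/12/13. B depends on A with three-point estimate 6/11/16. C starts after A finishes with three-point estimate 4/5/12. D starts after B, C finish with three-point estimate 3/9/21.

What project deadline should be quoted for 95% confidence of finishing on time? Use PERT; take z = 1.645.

38.7 days

te_A = (11 + 4·12 + 13)/6 = 72/6 = 12; σ²_A = ((13−11)/6)² = 0.111
te_B = (6 + 4·11 + 16)/6 = 66/6 = 11; σ²_B = ((16−6)/6)² = 2.778
te_C = (4 + 4·5 + 12)/6 = 36/6 = 6; σ²_C = ((12−4)/6)² = 1.778
te_D = (3 + 4·9 + 21)/6 = 60/6 = 10; σ²_D = ((21−3)/6)² = 9.000

Forward pass:
ES_A = 0; EF_A = 12
ES_B = 12; EF_B = 12+11 = 23
ES_C = 12; EF_C = 12+6 = 18
ES_D = max(EF_B=23, EF_C=18) = 23; EF_D = 23+10 = 33
Expected project duration μ = 33 days. Critical path: A → B → D.

Variance along critical path = 0.111 + 2.778 + 9.000 = 11.889; σ = 3.448 days.
D = μ + z·σ = 33 + 1.645·3.448 = 38.7 days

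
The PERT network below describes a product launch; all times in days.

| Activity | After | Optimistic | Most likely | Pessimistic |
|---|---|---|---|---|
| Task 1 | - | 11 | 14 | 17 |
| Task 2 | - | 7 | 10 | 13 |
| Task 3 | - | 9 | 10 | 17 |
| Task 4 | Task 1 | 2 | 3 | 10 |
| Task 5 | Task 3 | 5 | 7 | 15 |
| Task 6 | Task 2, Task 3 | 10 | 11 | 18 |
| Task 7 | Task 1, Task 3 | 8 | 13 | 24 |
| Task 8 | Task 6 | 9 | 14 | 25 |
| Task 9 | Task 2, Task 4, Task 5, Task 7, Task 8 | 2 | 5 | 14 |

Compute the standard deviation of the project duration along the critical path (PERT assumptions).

3.83 days

te_Task 1 = (11 + 4·14 + 17)/6 = 84/6 = 14; σ²_Task 1 = ((17−11)/6)² = 1.000
te_Task 2 = (7 + 4·10 + 13)/6 = 60/6 = 10; σ²_Task 2 = ((13−7)/6)² = 1.000
te_Task 3 = (9 + 4·10 + 17)/6 = 66/6 = 11; σ²_Task 3 = ((17−9)/6)² = 1.778
te_Task 4 = (2 + 4·3 + 10)/6 = 24/6 = 4; σ²_Task 4 = ((10−2)/6)² = 1.778
te_Task 5 = (5 + 4·7 + 15)/6 = 48/6 = 8; σ²_Task 5 = ((15−5)/6)² = 2.778
te_Task 6 = (10 + 4·11 + 18)/6 = 72/6 = 12; σ²_Task 6 = ((18−10)/6)² = 1.778
te_Task 7 = (8 + 4·13 + 24)/6 = 84/6 = 14; σ²_Task 7 = ((24−8)/6)² = 7.111
te_Task 8 = (9 + 4·14 + 25)/6 = 90/6 = 15; σ²_Task 8 = ((25−9)/6)² = 7.111
te_Task 9 = (2 + 4·5 + 14)/6 = 36/6 = 6; σ²_Task 9 = ((14−2)/6)² = 4.000

Forward pass:
ES_Task 1 = 0; EF_Task 1 = 14
ES_Task 2 = 0; EF_Task 2 = 10
ES_Task 3 = 0; EF_Task 3 = 11
ES_Task 4 = 14; EF_Task 4 = 14+4 = 18
ES_Task 5 = 11; EF_Task 5 = 11+8 = 19
ES_Task 6 = max(EF_Task 2=10, EF_Task 3=11) = 11; EF_Task 6 = 11+12 = 23
ES_Task 7 = max(EF_Task 1=14, EF_Task 3=11) = 14; EF_Task 7 = 14+14 = 28
ES_Task 8 = 23; EF_Task 8 = 23+15 = 38
ES_Task 9 = max(EF_Task 2=10, EF_Task 4=18, EF_Task 5=19, EF_Task 7=28, EF_Task 8=38) = 38; EF_Task 9 = 38+6 = 44
Expected project duration μ = 44 days. Critical path: Task 3 → Task 6 → Task 8 → Task 9.

Variance along critical path = 1.778 + 1.778 + 7.111 + 4.000 = 14.667
σ = √14.667 = 3.830 days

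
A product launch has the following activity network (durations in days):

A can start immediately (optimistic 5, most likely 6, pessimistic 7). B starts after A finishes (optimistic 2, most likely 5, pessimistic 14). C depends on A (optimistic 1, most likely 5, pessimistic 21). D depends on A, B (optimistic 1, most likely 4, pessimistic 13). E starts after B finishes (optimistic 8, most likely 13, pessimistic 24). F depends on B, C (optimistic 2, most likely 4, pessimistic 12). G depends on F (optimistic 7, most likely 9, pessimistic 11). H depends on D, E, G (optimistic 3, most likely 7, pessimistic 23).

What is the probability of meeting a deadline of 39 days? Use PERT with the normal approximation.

0.724

te_A = (5 + 4·6 + 7)/6 = 36/6 = 6; σ²_A = ((7−5)/6)² = 0.111
te_B = (2 + 4·5 + 14)/6 = 36/6 = 6; σ²_B = ((14−2)/6)² = 4.000
te_C = (1 + 4·5 + 21)/6 = 42/6 = 7; σ²_C = ((21−1)/6)² = 11.111
te_D = (1 + 4·4 + 13)/6 = 30/6 = 5; σ²_D = ((13−1)/6)² = 4.000
te_E = (8 + 4·13 + 24)/6 = 84/6 = 14; σ²_E = ((24−8)/6)² = 7.111
te_F = (2 + 4·4 + 12)/6 = 30/6 = 5; σ²_F = ((12−2)/6)² = 2.778
te_G = (7 + 4·9 + 11)/6 = 54/6 = 9; σ²_G = ((11−7)/6)² = 0.444
te_H = (3 + 4·7 + 23)/6 = 54/6 = 9; σ²_H = ((23−3)/6)² = 11.111

Forward pass:
ES_A = 0; EF_A = 6
ES_B = 6; EF_B = 6+6 = 12
ES_C = 6; EF_C = 6+7 = 13
ES_D = max(EF_A=6, EF_B=12) = 12; EF_D = 12+5 = 17
ES_E = 12; EF_E = 12+14 = 26
ES_F = max(EF_B=12, EF_C=13) = 13; EF_F = 13+5 = 18
ES_G = 18; EF_G = 18+9 = 27
ES_H = max(EF_D=17, EF_E=26, EF_G=27) = 27; EF_H = 27+9 = 36
Expected project duration μ = 36 days. Critical path: A → C → F → G → H.

Variance along critical path = 0.111 + 11.111 + 2.778 + 0.444 + 11.111 = 25.556; σ = √25.556 = 5.055 days.
Z = (39 − 36) / 5.055 = 0.593
P(T ≤ 39) = Φ(0.593) ≈ 0.724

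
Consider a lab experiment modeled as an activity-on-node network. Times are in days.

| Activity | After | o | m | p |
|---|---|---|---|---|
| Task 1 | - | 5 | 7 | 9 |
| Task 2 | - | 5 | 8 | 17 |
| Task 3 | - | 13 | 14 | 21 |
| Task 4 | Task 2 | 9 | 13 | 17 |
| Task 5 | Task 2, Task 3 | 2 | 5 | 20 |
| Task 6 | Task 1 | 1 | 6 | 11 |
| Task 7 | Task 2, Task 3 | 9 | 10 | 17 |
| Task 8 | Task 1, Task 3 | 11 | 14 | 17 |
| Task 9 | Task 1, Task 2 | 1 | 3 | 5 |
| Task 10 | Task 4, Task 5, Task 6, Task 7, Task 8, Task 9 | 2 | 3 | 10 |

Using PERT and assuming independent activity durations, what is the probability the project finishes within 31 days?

0.174

te_Task 1 = (5 + 4·7 + 9)/6 = 42/6 = 7; σ²_Task 1 = ((9−5)/6)² = 0.444
te_Task 2 = (5 + 4·8 + 17)/6 = 54/6 = 9; σ²_Task 2 = ((17−5)/6)² = 4.000
te_Task 3 = (13 + 4·14 + 21)/6 = 90/6 = 15; σ²_Task 3 = ((21−13)/6)² = 1.778
te_Task 4 = (9 + 4·13 + 17)/6 = 78/6 = 13; σ²_Task 4 = ((17−9)/6)² = 1.778
te_Task 5 = (2 + 4·5 + 20)/6 = 42/6 = 7; σ²_Task 5 = ((20−2)/6)² = 9.000
te_Task 6 = (1 + 4·6 + 11)/6 = 36/6 = 6; σ²_Task 6 = ((11−1)/6)² = 2.778
te_Task 7 = (9 + 4·10 + 17)/6 = 66/6 = 11; σ²_Task 7 = ((17−9)/6)² = 1.778
te_Task 8 = (11 + 4·14 + 17)/6 = 84/6 = 14; σ²_Task 8 = ((17−11)/6)² = 1.000
te_Task 9 = (1 + 4·3 + 5)/6 = 18/6 = 3; σ²_Task 9 = ((5−1)/6)² = 0.444
te_Task 10 = (2 + 4·3 + 10)/6 = 24/6 = 4; σ²_Task 10 = ((10−2)/6)² = 1.778

Forward pass:
ES_Task 1 = 0; EF_Task 1 = 7
ES_Task 2 = 0; EF_Task 2 = 9
ES_Task 3 = 0; EF_Task 3 = 15
ES_Task 4 = 9; EF_Task 4 = 9+13 = 22
ES_Task 5 = max(EF_Task 2=9, EF_Task 3=15) = 15; EF_Task 5 = 15+7 = 22
ES_Task 6 = 7; EF_Task 6 = 7+6 = 13
ES_Task 7 = max(EF_Task 2=9, EF_Task 3=15) = 15; EF_Task 7 = 15+11 = 26
ES_Task 8 = max(EF_Task 1=7, EF_Task 3=15) = 15; EF_Task 8 = 15+14 = 29
ES_Task 9 = max(EF_Task 1=7, EF_Task 2=9) = 9; EF_Task 9 = 9+3 = 12
ES_Task 10 = max(EF_Task 4=22, EF_Task 5=22, EF_Task 6=13, EF_Task 7=26, EF_Task 8=29, EF_Task 9=12) = 29; EF_Task 10 = 29+4 = 33
Expected project duration μ = 33 days. Critical path: Task 3 → Task 8 → Task 10.

Variance along critical path = 1.778 + 1.000 + 1.778 = 4.556; σ = √4.556 = 2.134 days.
Z = (31 − 33) / 2.134 = -0.937
P(T ≤ 31) = Φ(-0.937) ≈ 0.174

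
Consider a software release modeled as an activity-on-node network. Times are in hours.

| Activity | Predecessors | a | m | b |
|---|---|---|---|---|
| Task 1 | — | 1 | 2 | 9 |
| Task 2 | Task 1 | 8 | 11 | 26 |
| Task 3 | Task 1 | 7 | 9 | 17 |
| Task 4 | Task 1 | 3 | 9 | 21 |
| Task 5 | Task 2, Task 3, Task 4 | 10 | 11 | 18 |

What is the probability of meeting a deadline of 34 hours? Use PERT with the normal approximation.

te_Task 1 = (1 + 4·2 + 9)/6 = 18/6 = 3; σ²_Task 1 = ((9−1)/6)² = 1.778
te_Task 2 = (8 + 4·11 + 26)/6 = 78/6 = 13; σ²_Task 2 = ((26−8)/6)² = 9.000
te_Task 3 = (7 + 4·9 + 17)/6 = 60/6 = 10; σ²_Task 3 = ((17−7)/6)² = 2.778
te_Task 4 = (3 + 4·9 + 21)/6 = 60/6 = 10; σ²_Task 4 = ((21−3)/6)² = 9.000
te_Task 5 = (10 + 4·11 + 18)/6 = 72/6 = 12; σ²_Task 5 = ((18−10)/6)² = 1.778

Forward pass:
ES_Task 1 = 0; EF_Task 1 = 3
ES_Task 2 = 3; EF_Task 2 = 3+13 = 16
ES_Task 3 = 3; EF_Task 3 = 3+10 = 13
ES_Task 4 = 3; EF_Task 4 = 3+10 = 13
ES_Task 5 = max(EF_Task 2=16, EF_Task 3=13, EF_Task 4=13) = 16; EF_Task 5 = 16+12 = 28
Expected project duration μ = 28 hours. Critical path: Task 1 → Task 2 → Task 5.

Variance along critical path = 1.778 + 9.000 + 1.778 = 12.556; σ = √12.556 = 3.543 hours.
Z = (34 − 28) / 3.543 = 1.693
P(T ≤ 34) = Φ(1.693) ≈ 0.955

0.955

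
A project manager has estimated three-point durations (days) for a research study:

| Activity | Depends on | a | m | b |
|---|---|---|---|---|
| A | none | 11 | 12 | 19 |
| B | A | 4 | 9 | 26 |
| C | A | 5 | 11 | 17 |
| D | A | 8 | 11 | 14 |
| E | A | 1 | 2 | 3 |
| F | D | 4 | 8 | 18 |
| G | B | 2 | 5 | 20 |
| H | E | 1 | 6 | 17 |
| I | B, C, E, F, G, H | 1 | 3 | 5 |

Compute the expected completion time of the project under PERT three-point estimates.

te_A = (11 + 4·12 + 19)/6 = 78/6 = 13
te_B = (4 + 4·9 + 26)/6 = 66/6 = 11
te_C = (5 + 4·11 + 17)/6 = 66/6 = 11
te_D = (8 + 4·11 + 14)/6 = 66/6 = 11
te_E = (1 + 4·2 + 3)/6 = 12/6 = 2
te_F = (4 + 4·8 + 18)/6 = 54/6 = 9
te_G = (2 + 4·5 + 20)/6 = 42/6 = 7
te_H = (1 + 4·6 + 17)/6 = 42/6 = 7
te_I = (1 + 4·3 + 5)/6 = 18/6 = 3

Forward pass:
ES_A = 0; EF_A = 13
ES_B = 13; EF_B = 13+11 = 24
ES_C = 13; EF_C = 13+11 = 24
ES_D = 13; EF_D = 13+11 = 24
ES_E = 13; EF_E = 13+2 = 15
ES_F = 24; EF_F = 24+9 = 33
ES_G = 24; EF_G = 24+7 = 31
ES_H = 15; EF_H = 15+7 = 22
ES_I = max(EF_B=24, EF_C=24, EF_E=15, EF_F=33, EF_G=31, EF_H=22) = 33; EF_I = 33+3 = 36
Expected project duration μ = 36 days. Critical path: A → D → F → I.

36 days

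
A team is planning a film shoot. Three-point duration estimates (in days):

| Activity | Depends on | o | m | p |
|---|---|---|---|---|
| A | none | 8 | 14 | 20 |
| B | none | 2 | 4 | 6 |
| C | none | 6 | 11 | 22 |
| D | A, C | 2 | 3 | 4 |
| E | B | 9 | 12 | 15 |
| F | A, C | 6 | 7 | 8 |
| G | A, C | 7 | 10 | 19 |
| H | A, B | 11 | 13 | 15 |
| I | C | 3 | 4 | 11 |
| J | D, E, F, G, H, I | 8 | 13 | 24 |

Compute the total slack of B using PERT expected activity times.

10 days

te_A = (8 + 4·14 + 20)/6 = 84/6 = 14
te_B = (2 + 4·4 + 6)/6 = 24/6 = 4
te_C = (6 + 4·11 + 22)/6 = 72/6 = 12
te_D = (2 + 4·3 + 4)/6 = 18/6 = 3
te_E = (9 + 4·12 + 15)/6 = 72/6 = 12
te_F = (6 + 4·7 + 8)/6 = 42/6 = 7
te_G = (7 + 4·10 + 19)/6 = 66/6 = 11
te_H = (11 + 4·13 + 15)/6 = 78/6 = 13
te_I = (3 + 4·4 + 11)/6 = 30/6 = 5
te_J = (8 + 4·13 + 24)/6 = 84/6 = 14

Forward pass:
ES_A = 0; EF_A = 14
ES_B = 0; EF_B = 4
ES_C = 0; EF_C = 12
ES_D = max(EF_A=14, EF_C=12) = 14; EF_D = 14+3 = 17
ES_E = 4; EF_E = 4+12 = 16
ES_F = max(EF_A=14, EF_C=12) = 14; EF_F = 14+7 = 21
ES_G = max(EF_A=14, EF_C=12) = 14; EF_G = 14+11 = 25
ES_H = max(EF_A=14, EF_B=4) = 14; EF_H = 14+13 = 27
ES_I = 12; EF_I = 12+5 = 17
ES_J = max(EF_D=17, EF_E=16, EF_F=21, EF_G=25, EF_H=27, EF_I=17) = 27; EF_J = 27+14 = 41
Expected project duration μ = 41 days. Critical path: A → H → J.

Backward pass:
LF_J = 41; LS_J = 41−14 = 27
LF_I = LS_J = 27; LS_I = 27−5 = 22
LF_H = LS_J = 27; LS_H = 27−13 = 14
LF_G = LS_J = 27; LS_G = 27−11 = 16
LF_F = LS_J = 27; LS_F = 27−7 = 20
LF_E = LS_J = 27; LS_E = 27−12 = 15
LF_D = LS_J = 27; LS_D = 27−3 = 24
LF_C = min(LS_D=24, LS_F=20, LS_G=16, LS_I=22) = 16; LS_C = 16−12 = 4
LF_B = min(LS_E=15, LS_H=14) = 14; LS_B = 14−4 = 10
LF_A = min(LS_D=24, LS_F=20, LS_G=16, LS_H=14) = 14; LS_A = 14−14 = 0
Slack_B = LS_B − ES_B = 10 − 0 = 10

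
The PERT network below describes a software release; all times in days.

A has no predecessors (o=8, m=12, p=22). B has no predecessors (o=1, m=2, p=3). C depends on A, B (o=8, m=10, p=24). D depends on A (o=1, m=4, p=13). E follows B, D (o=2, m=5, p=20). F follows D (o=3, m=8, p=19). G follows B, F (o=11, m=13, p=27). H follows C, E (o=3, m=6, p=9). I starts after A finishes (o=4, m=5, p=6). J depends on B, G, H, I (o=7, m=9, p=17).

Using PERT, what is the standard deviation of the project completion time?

te_A = (8 + 4·12 + 22)/6 = 78/6 = 13; σ²_A = ((22−8)/6)² = 5.444
te_B = (1 + 4·2 + 3)/6 = 12/6 = 2; σ²_B = ((3−1)/6)² = 0.111
te_C = (8 + 4·10 + 24)/6 = 72/6 = 12; σ²_C = ((24−8)/6)² = 7.111
te_D = (1 + 4·4 + 13)/6 = 30/6 = 5; σ²_D = ((13−1)/6)² = 4.000
te_E = (2 + 4·5 + 20)/6 = 42/6 = 7; σ²_E = ((20−2)/6)² = 9.000
te_F = (3 + 4·8 + 19)/6 = 54/6 = 9; σ²_F = ((19−3)/6)² = 7.111
te_G = (11 + 4·13 + 27)/6 = 90/6 = 15; σ²_G = ((27−11)/6)² = 7.111
te_H = (3 + 4·6 + 9)/6 = 36/6 = 6; σ²_H = ((9−3)/6)² = 1.000
te_I = (4 + 4·5 + 6)/6 = 30/6 = 5; σ²_I = ((6−4)/6)² = 0.111
te_J = (7 + 4·9 + 17)/6 = 60/6 = 10; σ²_J = ((17−7)/6)² = 2.778

Forward pass:
ES_A = 0; EF_A = 13
ES_B = 0; EF_B = 2
ES_C = max(EF_A=13, EF_B=2) = 13; EF_C = 13+12 = 25
ES_D = 13; EF_D = 13+5 = 18
ES_E = max(EF_B=2, EF_D=18) = 18; EF_E = 18+7 = 25
ES_F = 18; EF_F = 18+9 = 27
ES_G = max(EF_B=2, EF_F=27) = 27; EF_G = 27+15 = 42
ES_H = max(EF_C=25, EF_E=25) = 25; EF_H = 25+6 = 31
ES_I = 13; EF_I = 13+5 = 18
ES_J = max(EF_B=2, EF_G=42, EF_H=31, EF_I=18) = 42; EF_J = 42+10 = 52
Expected project duration μ = 52 days. Critical path: A → D → F → G → J.

Variance along critical path = 5.444 + 4.000 + 7.111 + 7.111 + 2.778 = 26.444
σ = √26.444 = 5.142 days

5.14 days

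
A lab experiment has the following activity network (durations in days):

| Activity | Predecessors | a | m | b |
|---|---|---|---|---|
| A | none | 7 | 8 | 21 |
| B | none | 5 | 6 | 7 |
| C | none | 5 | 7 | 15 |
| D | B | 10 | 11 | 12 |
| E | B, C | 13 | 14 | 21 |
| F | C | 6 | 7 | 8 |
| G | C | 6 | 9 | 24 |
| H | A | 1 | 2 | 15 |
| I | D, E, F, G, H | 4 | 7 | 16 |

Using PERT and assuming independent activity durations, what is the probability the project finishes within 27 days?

te_A = (7 + 4·8 + 21)/6 = 60/6 = 10; σ²_A = ((21−7)/6)² = 5.444
te_B = (5 + 4·6 + 7)/6 = 36/6 = 6; σ²_B = ((7−5)/6)² = 0.111
te_C = (5 + 4·7 + 15)/6 = 48/6 = 8; σ²_C = ((15−5)/6)² = 2.778
te_D = (10 + 4·11 + 12)/6 = 66/6 = 11; σ²_D = ((12−10)/6)² = 0.111
te_E = (13 + 4·14 + 21)/6 = 90/6 = 15; σ²_E = ((21−13)/6)² = 1.778
te_F = (6 + 4·7 + 8)/6 = 42/6 = 7; σ²_F = ((8−6)/6)² = 0.111
te_G = (6 + 4·9 + 24)/6 = 66/6 = 11; σ²_G = ((24−6)/6)² = 9.000
te_H = (1 + 4·2 + 15)/6 = 24/6 = 4; σ²_H = ((15−1)/6)² = 5.444
te_I = (4 + 4·7 + 16)/6 = 48/6 = 8; σ²_I = ((16−4)/6)² = 4.000

Forward pass:
ES_A = 0; EF_A = 10
ES_B = 0; EF_B = 6
ES_C = 0; EF_C = 8
ES_D = 6; EF_D = 6+11 = 17
ES_E = max(EF_B=6, EF_C=8) = 8; EF_E = 8+15 = 23
ES_F = 8; EF_F = 8+7 = 15
ES_G = 8; EF_G = 8+11 = 19
ES_H = 10; EF_H = 10+4 = 14
ES_I = max(EF_D=17, EF_E=23, EF_F=15, EF_G=19, EF_H=14) = 23; EF_I = 23+8 = 31
Expected project duration μ = 31 days. Critical path: C → E → I.

Variance along critical path = 2.778 + 1.778 + 4.000 = 8.556; σ = √8.556 = 2.925 days.
Z = (27 − 31) / 2.925 = -1.368
P(T ≤ 27) = Φ(-1.368) ≈ 0.086

0.086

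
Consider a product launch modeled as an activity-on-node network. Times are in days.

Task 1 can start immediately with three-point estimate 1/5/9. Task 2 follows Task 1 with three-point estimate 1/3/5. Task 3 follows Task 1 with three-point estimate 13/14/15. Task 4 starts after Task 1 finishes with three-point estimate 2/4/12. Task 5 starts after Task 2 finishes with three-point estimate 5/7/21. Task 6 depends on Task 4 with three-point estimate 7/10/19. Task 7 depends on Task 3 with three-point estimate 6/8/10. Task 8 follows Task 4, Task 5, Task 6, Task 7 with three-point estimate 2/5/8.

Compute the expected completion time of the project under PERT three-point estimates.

te_Task 1 = (1 + 4·5 + 9)/6 = 30/6 = 5
te_Task 2 = (1 + 4·3 + 5)/6 = 18/6 = 3
te_Task 3 = (13 + 4·14 + 15)/6 = 84/6 = 14
te_Task 4 = (2 + 4·4 + 12)/6 = 30/6 = 5
te_Task 5 = (5 + 4·7 + 21)/6 = 54/6 = 9
te_Task 6 = (7 + 4·10 + 19)/6 = 66/6 = 11
te_Task 7 = (6 + 4·8 + 10)/6 = 48/6 = 8
te_Task 8 = (2 + 4·5 + 8)/6 = 30/6 = 5

Forward pass:
ES_Task 1 = 0; EF_Task 1 = 5
ES_Task 2 = 5; EF_Task 2 = 5+3 = 8
ES_Task 3 = 5; EF_Task 3 = 5+14 = 19
ES_Task 4 = 5; EF_Task 4 = 5+5 = 10
ES_Task 5 = 8; EF_Task 5 = 8+9 = 17
ES_Task 6 = 10; EF_Task 6 = 10+11 = 21
ES_Task 7 = 19; EF_Task 7 = 19+8 = 27
ES_Task 8 = max(EF_Task 4=10, EF_Task 5=17, EF_Task 6=21, EF_Task 7=27) = 27; EF_Task 8 = 27+5 = 32
Expected project duration μ = 32 days. Critical path: Task 1 → Task 3 → Task 7 → Task 8.

32 days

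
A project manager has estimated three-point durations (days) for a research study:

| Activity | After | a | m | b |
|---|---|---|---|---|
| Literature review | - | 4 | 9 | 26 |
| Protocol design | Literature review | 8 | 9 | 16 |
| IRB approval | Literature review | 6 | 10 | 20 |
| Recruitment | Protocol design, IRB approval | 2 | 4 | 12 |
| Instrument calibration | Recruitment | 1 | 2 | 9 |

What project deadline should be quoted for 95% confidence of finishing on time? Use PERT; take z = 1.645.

te_Literature review = (4 + 4·9 + 26)/6 = 66/6 = 11; σ²_Literature review = ((26−4)/6)² = 13.444
te_Protocol design = (8 + 4·9 + 16)/6 = 60/6 = 10; σ²_Protocol design = ((16−8)/6)² = 1.778
te_IRB approval = (6 + 4·10 + 20)/6 = 66/6 = 11; σ²_IRB approval = ((20−6)/6)² = 5.444
te_Recruitment = (2 + 4·4 + 12)/6 = 30/6 = 5; σ²_Recruitment = ((12−2)/6)² = 2.778
te_Instrument calibration = (1 + 4·2 + 9)/6 = 18/6 = 3; σ²_Instrument calibration = ((9−1)/6)² = 1.778

Forward pass:
ES_Literature review = 0; EF_Literature review = 11
ES_Protocol design = 11; EF_Protocol design = 11+10 = 21
ES_IRB approval = 11; EF_IRB approval = 11+11 = 22
ES_Recruitment = max(EF_Protocol design=21, EF_IRB approval=22) = 22; EF_Recruitment = 22+5 = 27
ES_Instrument calibration = 27; EF_Instrument calibration = 27+3 = 30
Expected project duration μ = 30 days. Critical path: Literature review → IRB approval → Recruitment → Instrument calibration.

Variance along critical path = 13.444 + 5.444 + 2.778 + 1.778 = 23.444; σ = 4.842 days.
D = μ + z·σ = 30 + 1.645·4.842 = 38.0 days

38.0 days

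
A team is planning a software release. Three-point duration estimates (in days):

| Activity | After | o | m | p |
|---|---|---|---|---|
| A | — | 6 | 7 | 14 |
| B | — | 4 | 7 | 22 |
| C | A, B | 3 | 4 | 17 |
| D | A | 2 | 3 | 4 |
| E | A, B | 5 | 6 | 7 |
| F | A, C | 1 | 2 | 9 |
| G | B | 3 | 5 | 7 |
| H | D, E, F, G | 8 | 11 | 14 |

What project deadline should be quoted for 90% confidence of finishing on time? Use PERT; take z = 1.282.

34.3 days

te_A = (6 + 4·7 + 14)/6 = 48/6 = 8; σ²_A = ((14−6)/6)² = 1.778
te_B = (4 + 4·7 + 22)/6 = 54/6 = 9; σ²_B = ((22−4)/6)² = 9.000
te_C = (3 + 4·4 + 17)/6 = 36/6 = 6; σ²_C = ((17−3)/6)² = 5.444
te_D = (2 + 4·3 + 4)/6 = 18/6 = 3; σ²_D = ((4−2)/6)² = 0.111
te_E = (5 + 4·6 + 7)/6 = 36/6 = 6; σ²_E = ((7−5)/6)² = 0.111
te_F = (1 + 4·2 + 9)/6 = 18/6 = 3; σ²_F = ((9−1)/6)² = 1.778
te_G = (3 + 4·5 + 7)/6 = 30/6 = 5; σ²_G = ((7−3)/6)² = 0.444
te_H = (8 + 4·11 + 14)/6 = 66/6 = 11; σ²_H = ((14−8)/6)² = 1.000

Forward pass:
ES_A = 0; EF_A = 8
ES_B = 0; EF_B = 9
ES_C = max(EF_A=8, EF_B=9) = 9; EF_C = 9+6 = 15
ES_D = 8; EF_D = 8+3 = 11
ES_E = max(EF_A=8, EF_B=9) = 9; EF_E = 9+6 = 15
ES_F = max(EF_A=8, EF_C=15) = 15; EF_F = 15+3 = 18
ES_G = 9; EF_G = 9+5 = 14
ES_H = max(EF_D=11, EF_E=15, EF_F=18, EF_G=14) = 18; EF_H = 18+11 = 29
Expected project duration μ = 29 days. Critical path: B → C → F → H.

Variance along critical path = 9.000 + 5.444 + 1.778 + 1.000 = 17.222; σ = 4.150 days.
D = μ + z·σ = 29 + 1.282·4.150 = 34.3 days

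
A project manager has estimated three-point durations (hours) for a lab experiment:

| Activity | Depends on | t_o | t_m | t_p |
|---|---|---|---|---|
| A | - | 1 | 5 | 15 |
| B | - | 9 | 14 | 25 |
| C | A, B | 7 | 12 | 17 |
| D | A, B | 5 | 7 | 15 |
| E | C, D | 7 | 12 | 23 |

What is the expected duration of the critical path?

te_A = (1 + 4·5 + 15)/6 = 36/6 = 6
te_B = (9 + 4·14 + 25)/6 = 90/6 = 15
te_C = (7 + 4·12 + 17)/6 = 72/6 = 12
te_D = (5 + 4·7 + 15)/6 = 48/6 = 8
te_E = (7 + 4·12 + 23)/6 = 78/6 = 13

Forward pass:
ES_A = 0; EF_A = 6
ES_B = 0; EF_B = 15
ES_C = max(EF_A=6, EF_B=15) = 15; EF_C = 15+12 = 27
ES_D = max(EF_A=6, EF_B=15) = 15; EF_D = 15+8 = 23
ES_E = max(EF_C=27, EF_D=23) = 27; EF_E = 27+13 = 40
Expected project duration μ = 40 hours. Critical path: B → C → E.

40 hours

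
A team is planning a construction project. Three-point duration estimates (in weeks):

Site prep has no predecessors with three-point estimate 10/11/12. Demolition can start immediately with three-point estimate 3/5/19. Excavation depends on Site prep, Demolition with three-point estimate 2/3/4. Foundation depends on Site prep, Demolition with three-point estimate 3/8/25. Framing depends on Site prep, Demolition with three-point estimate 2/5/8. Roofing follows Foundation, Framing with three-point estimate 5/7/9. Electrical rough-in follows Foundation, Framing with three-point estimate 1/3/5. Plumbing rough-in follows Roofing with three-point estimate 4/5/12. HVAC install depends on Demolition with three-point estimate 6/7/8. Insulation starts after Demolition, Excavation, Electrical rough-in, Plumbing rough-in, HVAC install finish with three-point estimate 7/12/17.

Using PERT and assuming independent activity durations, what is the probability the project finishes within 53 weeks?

0.948

te_Site prep = (10 + 4·11 + 12)/6 = 66/6 = 11; σ²_Site prep = ((12−10)/6)² = 0.111
te_Demolition = (3 + 4·5 + 19)/6 = 42/6 = 7; σ²_Demolition = ((19−3)/6)² = 7.111
te_Excavation = (2 + 4·3 + 4)/6 = 18/6 = 3; σ²_Excavation = ((4−2)/6)² = 0.111
te_Foundation = (3 + 4·8 + 25)/6 = 60/6 = 10; σ²_Foundation = ((25−3)/6)² = 13.444
te_Framing = (2 + 4·5 + 8)/6 = 30/6 = 5; σ²_Framing = ((8−2)/6)² = 1.000
te_Roofing = (5 + 4·7 + 9)/6 = 42/6 = 7; σ²_Roofing = ((9−5)/6)² = 0.444
te_Electrical rough-in = (1 + 4·3 + 5)/6 = 18/6 = 3; σ²_Electrical rough-in = ((5−1)/6)² = 0.444
te_Plumbing rough-in = (4 + 4·5 + 12)/6 = 36/6 = 6; σ²_Plumbing rough-in = ((12−4)/6)² = 1.778
te_HVAC install = (6 + 4·7 + 8)/6 = 42/6 = 7; σ²_HVAC install = ((8−6)/6)² = 0.111
te_Insulation = (7 + 4·12 + 17)/6 = 72/6 = 12; σ²_Insulation = ((17−7)/6)² = 2.778

Forward pass:
ES_Site prep = 0; EF_Site prep = 11
ES_Demolition = 0; EF_Demolition = 7
ES_Excavation = max(EF_Site prep=11, EF_Demolition=7) = 11; EF_Excavation = 11+3 = 14
ES_Foundation = max(EF_Site prep=11, EF_Demolition=7) = 11; EF_Foundation = 11+10 = 21
ES_Framing = max(EF_Site prep=11, EF_Demolition=7) = 11; EF_Framing = 11+5 = 16
ES_Roofing = max(EF_Foundation=21, EF_Framing=16) = 21; EF_Roofing = 21+7 = 28
ES_Electrical rough-in = max(EF_Foundation=21, EF_Framing=16) = 21; EF_Electrical rough-in = 21+3 = 24
ES_Plumbing rough-in = 28; EF_Plumbing rough-in = 28+6 = 34
ES_HVAC install = 7; EF_HVAC install = 7+7 = 14
ES_Insulation = max(EF_Demolition=7, EF_Excavation=14, EF_Electrical rough-in=24, EF_Plumbing rough-in=34, EF_HVAC install=14) = 34; EF_Insulation = 34+12 = 46
Expected project duration μ = 46 weeks. Critical path: Site prep → Foundation → Roofing → Plumbing rough-in → Insulation.

Variance along critical path = 0.111 + 13.444 + 0.444 + 1.778 + 2.778 = 18.556; σ = √18.556 = 4.308 weeks.
Z = (53 − 46) / 4.308 = 1.625
P(T ≤ 53) = Φ(1.625) ≈ 0.948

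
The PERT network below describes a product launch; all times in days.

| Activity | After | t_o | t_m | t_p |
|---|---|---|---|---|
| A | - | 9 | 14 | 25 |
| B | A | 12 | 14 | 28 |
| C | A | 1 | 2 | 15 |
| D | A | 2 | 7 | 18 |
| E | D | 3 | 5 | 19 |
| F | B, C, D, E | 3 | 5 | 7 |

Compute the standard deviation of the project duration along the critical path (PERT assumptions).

te_A = (9 + 4·14 + 25)/6 = 90/6 = 15; σ²_A = ((25−9)/6)² = 7.111
te_B = (12 + 4·14 + 28)/6 = 96/6 = 16; σ²_B = ((28−12)/6)² = 7.111
te_C = (1 + 4·2 + 15)/6 = 24/6 = 4; σ²_C = ((15−1)/6)² = 5.444
te_D = (2 + 4·7 + 18)/6 = 48/6 = 8; σ²_D = ((18−2)/6)² = 7.111
te_E = (3 + 4·5 + 19)/6 = 42/6 = 7; σ²_E = ((19−3)/6)² = 7.111
te_F = (3 + 4·5 + 7)/6 = 30/6 = 5; σ²_F = ((7−3)/6)² = 0.444

Forward pass:
ES_A = 0; EF_A = 15
ES_B = 15; EF_B = 15+16 = 31
ES_C = 15; EF_C = 15+4 = 19
ES_D = 15; EF_D = 15+8 = 23
ES_E = 23; EF_E = 23+7 = 30
ES_F = max(EF_B=31, EF_C=19, EF_D=23, EF_E=30) = 31; EF_F = 31+5 = 36
Expected project duration μ = 36 days. Critical path: A → B → F.

Variance along critical path = 7.111 + 7.111 + 0.444 = 14.667
σ = √14.667 = 3.830 days

3.83 days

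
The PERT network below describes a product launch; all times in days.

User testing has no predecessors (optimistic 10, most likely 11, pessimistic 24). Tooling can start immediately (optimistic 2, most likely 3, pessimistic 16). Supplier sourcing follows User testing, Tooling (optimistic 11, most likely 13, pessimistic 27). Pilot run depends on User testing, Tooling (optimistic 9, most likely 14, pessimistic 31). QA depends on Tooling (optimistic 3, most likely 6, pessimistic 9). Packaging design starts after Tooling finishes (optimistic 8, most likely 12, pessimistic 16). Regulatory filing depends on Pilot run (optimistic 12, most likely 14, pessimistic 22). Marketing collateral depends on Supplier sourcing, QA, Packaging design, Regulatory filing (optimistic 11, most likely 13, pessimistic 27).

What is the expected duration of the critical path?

te_User testing = (10 + 4·11 + 24)/6 = 78/6 = 13
te_Tooling = (2 + 4·3 + 16)/6 = 30/6 = 5
te_Supplier sourcing = (11 + 4·13 + 27)/6 = 90/6 = 15
te_Pilot run = (9 + 4·14 + 31)/6 = 96/6 = 16
te_QA = (3 + 4·6 + 9)/6 = 36/6 = 6
te_Packaging design = (8 + 4·12 + 16)/6 = 72/6 = 12
te_Regulatory filing = (12 + 4·14 + 22)/6 = 90/6 = 15
te_Marketing collateral = (11 + 4·13 + 27)/6 = 90/6 = 15

Forward pass:
ES_User testing = 0; EF_User testing = 13
ES_Tooling = 0; EF_Tooling = 5
ES_Supplier sourcing = max(EF_User testing=13, EF_Tooling=5) = 13; EF_Supplier sourcing = 13+15 = 28
ES_Pilot run = max(EF_User testing=13, EF_Tooling=5) = 13; EF_Pilot run = 13+16 = 29
ES_QA = 5; EF_QA = 5+6 = 11
ES_Packaging design = 5; EF_Packaging design = 5+12 = 17
ES_Regulatory filing = 29; EF_Regulatory filing = 29+15 = 44
ES_Marketing collateral = max(EF_Supplier sourcing=28, EF_QA=11, EF_Packaging design=17, EF_Regulatory filing=44) = 44; EF_Marketing collateral = 44+15 = 59
Expected project duration μ = 59 days. Critical path: User testing → Pilot run → Regulatory filing → Marketing collateral.

59 days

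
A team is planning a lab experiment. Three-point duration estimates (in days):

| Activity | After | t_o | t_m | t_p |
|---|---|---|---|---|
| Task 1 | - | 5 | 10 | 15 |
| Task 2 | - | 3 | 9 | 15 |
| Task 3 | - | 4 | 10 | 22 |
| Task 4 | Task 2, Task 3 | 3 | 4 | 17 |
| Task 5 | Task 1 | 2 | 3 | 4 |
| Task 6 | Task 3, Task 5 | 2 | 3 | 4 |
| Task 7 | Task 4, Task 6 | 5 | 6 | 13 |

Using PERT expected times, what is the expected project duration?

24 days

te_Task 1 = (5 + 4·10 + 15)/6 = 60/6 = 10
te_Task 2 = (3 + 4·9 + 15)/6 = 54/6 = 9
te_Task 3 = (4 + 4·10 + 22)/6 = 66/6 = 11
te_Task 4 = (3 + 4·4 + 17)/6 = 36/6 = 6
te_Task 5 = (2 + 4·3 + 4)/6 = 18/6 = 3
te_Task 6 = (2 + 4·3 + 4)/6 = 18/6 = 3
te_Task 7 = (5 + 4·6 + 13)/6 = 42/6 = 7

Forward pass:
ES_Task 1 = 0; EF_Task 1 = 10
ES_Task 2 = 0; EF_Task 2 = 9
ES_Task 3 = 0; EF_Task 3 = 11
ES_Task 4 = max(EF_Task 2=9, EF_Task 3=11) = 11; EF_Task 4 = 11+6 = 17
ES_Task 5 = 10; EF_Task 5 = 10+3 = 13
ES_Task 6 = max(EF_Task 3=11, EF_Task 5=13) = 13; EF_Task 6 = 13+3 = 16
ES_Task 7 = max(EF_Task 4=17, EF_Task 6=16) = 17; EF_Task 7 = 17+7 = 24
Expected project duration μ = 24 days. Critical path: Task 3 → Task 4 → Task 7.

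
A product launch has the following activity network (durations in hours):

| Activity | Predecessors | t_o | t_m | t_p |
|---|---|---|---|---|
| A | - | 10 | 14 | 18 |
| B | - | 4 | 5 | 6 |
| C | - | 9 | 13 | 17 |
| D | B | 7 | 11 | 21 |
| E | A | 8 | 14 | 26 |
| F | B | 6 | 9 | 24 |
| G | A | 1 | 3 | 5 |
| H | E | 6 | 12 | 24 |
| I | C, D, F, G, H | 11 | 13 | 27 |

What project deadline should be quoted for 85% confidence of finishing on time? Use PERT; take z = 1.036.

te_A = (10 + 4·14 + 18)/6 = 84/6 = 14; σ²_A = ((18−10)/6)² = 1.778
te_B = (4 + 4·5 + 6)/6 = 30/6 = 5; σ²_B = ((6−4)/6)² = 0.111
te_C = (9 + 4·13 + 17)/6 = 78/6 = 13; σ²_C = ((17−9)/6)² = 1.778
te_D = (7 + 4·11 + 21)/6 = 72/6 = 12; σ²_D = ((21−7)/6)² = 5.444
te_E = (8 + 4·14 + 26)/6 = 90/6 = 15; σ²_E = ((26−8)/6)² = 9.000
te_F = (6 + 4·9 + 24)/6 = 66/6 = 11; σ²_F = ((24−6)/6)² = 9.000
te_G = (1 + 4·3 + 5)/6 = 18/6 = 3; σ²_G = ((5−1)/6)² = 0.444
te_H = (6 + 4·12 + 24)/6 = 78/6 = 13; σ²_H = ((24−6)/6)² = 9.000
te_I = (11 + 4·13 + 27)/6 = 90/6 = 15; σ²_I = ((27−11)/6)² = 7.111

Forward pass:
ES_A = 0; EF_A = 14
ES_B = 0; EF_B = 5
ES_C = 0; EF_C = 13
ES_D = 5; EF_D = 5+12 = 17
ES_E = 14; EF_E = 14+15 = 29
ES_F = 5; EF_F = 5+11 = 16
ES_G = 14; EF_G = 14+3 = 17
ES_H = 29; EF_H = 29+13 = 42
ES_I = max(EF_C=13, EF_D=17, EF_F=16, EF_G=17, EF_H=42) = 42; EF_I = 42+15 = 57
Expected project duration μ = 57 hours. Critical path: A → E → H → I.

Variance along critical path = 1.778 + 9.000 + 9.000 + 7.111 = 26.889; σ = 5.185 hours.
D = μ + z·σ = 57 + 1.036·5.185 = 62.4 hours

62.4 hours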